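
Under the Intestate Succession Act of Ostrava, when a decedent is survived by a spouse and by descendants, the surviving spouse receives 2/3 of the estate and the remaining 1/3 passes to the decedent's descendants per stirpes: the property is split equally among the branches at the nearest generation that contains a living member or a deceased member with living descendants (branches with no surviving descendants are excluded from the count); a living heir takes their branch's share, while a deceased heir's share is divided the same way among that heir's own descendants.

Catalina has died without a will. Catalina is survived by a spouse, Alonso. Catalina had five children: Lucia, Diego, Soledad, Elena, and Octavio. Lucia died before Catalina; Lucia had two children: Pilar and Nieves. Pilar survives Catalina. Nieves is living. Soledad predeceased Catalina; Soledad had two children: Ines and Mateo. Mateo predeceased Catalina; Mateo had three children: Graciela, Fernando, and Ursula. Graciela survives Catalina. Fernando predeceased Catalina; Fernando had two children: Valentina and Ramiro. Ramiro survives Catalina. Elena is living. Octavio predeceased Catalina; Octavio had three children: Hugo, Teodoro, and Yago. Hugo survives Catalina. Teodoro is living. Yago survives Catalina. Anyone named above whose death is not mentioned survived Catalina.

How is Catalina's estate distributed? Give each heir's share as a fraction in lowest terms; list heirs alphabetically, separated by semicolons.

Alonso, as surviving spouse, takes 2/3.
The remaining 1/3 passes to Catalina's descendants per stirpes.
The 1/3 is divided into 5 equal shares of 1/15 among Lucia, Diego, Soledad, Elena, Octavio.
Lucia predeceased; the 1/15 allotted to Lucia's branch passes to Lucia's issue by representation.
The 1/15 is divided into 2 equal shares of 1/30 among Pilar, Nieves.
Pilar is living and takes 1/30.
Nieves is living and takes 1/30.
Diego is living and takes 1/15.
Soledad predeceased; the 1/15 allotted to Soledad's branch passes to Soledad's issue by representation.
The 1/15 is divided into 2 equal shares of 1/30 among Ines, Mateo.
Ines is living and takes 1/30.
Mateo predeceased; the 1/30 allotted to Mateo's branch passes to Mateo's issue by representation.
The 1/30 is divided into 3 equal shares of 1/90 among Graciela, Fernando, Ursula.
Graciela is living and takes 1/90.
Fernando predeceased; the 1/90 allotted to Fernando's branch passes to Fernando's issue by representation.
The 1/90 is divided into 2 equal shares of 1/180 among Valentina, Ramiro.
Valentina is living and takes 1/180.
Ramiro is living and takes 1/180.
Ursula is living and takes 1/90.
Elena is living and takes 1/15.
Octavio predeceased; the 1/15 allotted to Octavio's branch passes to Octavio's issue by representation.
The 1/15 is divided into 3 equal shares of 1/45 among Hugo, Teodoro, Yago.
Hugo is living and takes 1/45.
Teodoro is living and takes 1/45.
Yago is living and takes 1/45.

Alonso 2/3; Diego 1/15; Elena 1/15; Graciela 1/90; Hugo 1/45; Ines 1/30; Nieves 1/30; Pilar 1/30; Ramiro 1/180; Teodoro 1/45; Ursula 1/90; Valentina 1/180; Yago 1/45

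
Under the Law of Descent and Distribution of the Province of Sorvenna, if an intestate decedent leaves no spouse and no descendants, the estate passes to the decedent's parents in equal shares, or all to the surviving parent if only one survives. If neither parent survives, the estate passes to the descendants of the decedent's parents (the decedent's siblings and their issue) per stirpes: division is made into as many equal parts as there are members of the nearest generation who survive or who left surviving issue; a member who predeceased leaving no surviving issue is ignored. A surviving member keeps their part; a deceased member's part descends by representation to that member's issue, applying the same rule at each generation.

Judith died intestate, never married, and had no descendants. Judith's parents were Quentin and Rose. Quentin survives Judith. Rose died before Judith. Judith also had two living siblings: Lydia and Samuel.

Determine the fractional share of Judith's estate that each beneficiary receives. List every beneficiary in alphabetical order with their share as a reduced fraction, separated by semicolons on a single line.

Quentin 1

Only one parent, Quentin, survives, so Quentin takes the entire estate. The siblings take nothing because a surviving parent has priority.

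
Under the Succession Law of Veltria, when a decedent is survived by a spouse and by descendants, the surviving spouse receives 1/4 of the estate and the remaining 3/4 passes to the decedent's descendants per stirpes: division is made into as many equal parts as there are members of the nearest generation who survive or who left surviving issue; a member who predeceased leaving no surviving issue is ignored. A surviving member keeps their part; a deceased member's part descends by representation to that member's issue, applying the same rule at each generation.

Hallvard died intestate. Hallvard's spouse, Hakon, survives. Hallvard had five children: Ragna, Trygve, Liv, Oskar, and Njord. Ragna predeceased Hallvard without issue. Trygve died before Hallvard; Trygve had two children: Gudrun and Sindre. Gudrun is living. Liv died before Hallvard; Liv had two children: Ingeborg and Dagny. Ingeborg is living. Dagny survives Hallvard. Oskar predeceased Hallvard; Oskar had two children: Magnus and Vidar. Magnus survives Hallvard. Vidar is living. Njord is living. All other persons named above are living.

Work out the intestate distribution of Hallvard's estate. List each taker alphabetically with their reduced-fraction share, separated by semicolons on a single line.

Dagny 3/32; Gudrun 3/32; Hakon 1/4; Ingeborg 3/32; Magnus 3/32; Njord 3/16; Sindre 3/32; Vidar 3/32

Hakon, as surviving spouse, takes 1/4.
The remaining 3/4 passes to Hallvard's descendants per stirpes.
Ragna left no surviving issue, so that branch lapses and is disregarded.
The 3/4 is divided into 4 equal shares of 3/16 among Trygve, Liv, Oskar, Njord.
Trygve predeceased; the 3/16 allotted to Trygve's branch passes to Trygve's issue by representation.
The 3/16 is divided into 2 equal shares of 3/32 among Gudrun, Sindre.
Gudrun is living and takes 3/32.
Sindre is living and takes 3/32.
Liv predeceased; the 3/16 allotted to Liv's branch passes to Liv's issue by representation.
The 3/16 is divided into 2 equal shares of 3/32 among Ingeborg, Dagny.
Ingeborg is living and takes 3/32.
Dagny is living and takes 3/32.
Oskar predeceased; the 3/16 allotted to Oskar's branch passes to Oskar's issue by representation.
The 3/16 is divided into 2 equal shares of 3/32 among Magnus, Vidar.
Magnus is living and takes 3/32.
Vidar is living and takes 3/32.
Njord is living and takes 3/16.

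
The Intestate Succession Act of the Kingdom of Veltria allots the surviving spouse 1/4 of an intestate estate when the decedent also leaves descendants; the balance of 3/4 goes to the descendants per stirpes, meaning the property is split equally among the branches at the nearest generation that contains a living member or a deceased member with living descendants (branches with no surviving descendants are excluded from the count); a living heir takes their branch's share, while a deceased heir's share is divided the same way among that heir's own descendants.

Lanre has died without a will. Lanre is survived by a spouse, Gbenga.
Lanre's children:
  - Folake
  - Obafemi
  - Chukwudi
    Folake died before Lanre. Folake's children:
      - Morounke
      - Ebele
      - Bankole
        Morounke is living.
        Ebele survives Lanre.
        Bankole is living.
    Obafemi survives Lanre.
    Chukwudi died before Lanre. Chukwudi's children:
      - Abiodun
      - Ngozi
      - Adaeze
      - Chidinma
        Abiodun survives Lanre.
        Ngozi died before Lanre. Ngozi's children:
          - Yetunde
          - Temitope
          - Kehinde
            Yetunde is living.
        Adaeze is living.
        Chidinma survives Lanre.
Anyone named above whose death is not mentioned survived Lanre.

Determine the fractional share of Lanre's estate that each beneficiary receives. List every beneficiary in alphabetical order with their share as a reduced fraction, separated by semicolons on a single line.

Gbenga, as surviving spouse, takes 1/4.
The remaining 3/4 passes to Lanre's descendants per stirpes.
The 3/4 is divided into 3 equal shares of 1/4 among Folake, Obafemi, Chukwudi.
Folake predeceased; the 1/4 allotted to Folake's branch passes to Folake's issue by representation.
The 1/4 is divided into 3 equal shares of 1/12 among Morounke, Ebele, Bankole.
Morounke is living and takes 1/12.
Ebele is living and takes 1/12.
Bankole is living and takes 1/12.
Obafemi is living and takes 1/4.
Chukwudi predeceased; the 1/4 allotted to Chukwudi's branch passes to Chukwudi's issue by representation.
The 1/4 is divided into 4 equal shares of 1/16 among Abiodun, Ngozi, Adaeze, Chidinma.
Abiodun is living and takes 1/16.
Ngozi predeceased; the 1/16 allotted to Ngozi's branch passes to Ngozi's issue by representation.
The 1/16 is divided into 3 equal shares of 1/48 among Yetunde, Temitope, Kehinde.
Yetunde is living and takes 1/48.
Temitope is living and takes 1/48.
Kehinde is living and takes 1/48.
Adaeze is living and takes 1/16.
Chidinma is living and takes 1/16.

Abiodun 1/16; Adaeze 1/16; Bankole 1/12; Chidinma 1/16; Ebele 1/12; Gbenga 1/4; Kehinde 1/48; Morounke 1/12; Obafemi 1/4; Temitope 1/48; Yetunde 1/48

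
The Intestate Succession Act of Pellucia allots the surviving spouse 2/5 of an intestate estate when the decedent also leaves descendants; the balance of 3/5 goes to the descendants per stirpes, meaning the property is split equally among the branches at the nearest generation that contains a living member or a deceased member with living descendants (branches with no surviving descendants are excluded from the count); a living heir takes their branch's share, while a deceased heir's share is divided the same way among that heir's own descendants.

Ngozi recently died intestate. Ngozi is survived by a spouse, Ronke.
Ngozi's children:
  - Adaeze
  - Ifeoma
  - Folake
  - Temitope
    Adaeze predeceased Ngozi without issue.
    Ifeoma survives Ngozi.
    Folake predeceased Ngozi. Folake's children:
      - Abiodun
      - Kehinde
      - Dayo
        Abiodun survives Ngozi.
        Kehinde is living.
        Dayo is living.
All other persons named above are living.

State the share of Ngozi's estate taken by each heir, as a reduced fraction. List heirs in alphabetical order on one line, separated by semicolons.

Ronke, as surviving spouse, takes 2/5.
The remaining 3/5 passes to Ngozi's descendants per stirpes.
Adaeze left no surviving issue, so that branch lapses and is disregarded.
The 3/5 is divided into 3 equal shares of 1/5 among Ifeoma, Folake, Temitope.
Ifeoma is living and takes 1/5.
Folake predeceased; the 1/5 allotted to Folake's branch passes to Folake's issue by representation.
The 1/5 is divided into 3 equal shares of 1/15 among Abiodun, Kehinde, Dayo.
Abiodun is living and takes 1/15.
Kehinde is living and takes 1/15.
Dayo is living and takes 1/15.
Temitope is living and takes 1/5.

Abiodun 1/15; Dayo 1/15; Ifeoma 1/5; Kehinde 1/15; Ronke 2/5; Temitope 1/5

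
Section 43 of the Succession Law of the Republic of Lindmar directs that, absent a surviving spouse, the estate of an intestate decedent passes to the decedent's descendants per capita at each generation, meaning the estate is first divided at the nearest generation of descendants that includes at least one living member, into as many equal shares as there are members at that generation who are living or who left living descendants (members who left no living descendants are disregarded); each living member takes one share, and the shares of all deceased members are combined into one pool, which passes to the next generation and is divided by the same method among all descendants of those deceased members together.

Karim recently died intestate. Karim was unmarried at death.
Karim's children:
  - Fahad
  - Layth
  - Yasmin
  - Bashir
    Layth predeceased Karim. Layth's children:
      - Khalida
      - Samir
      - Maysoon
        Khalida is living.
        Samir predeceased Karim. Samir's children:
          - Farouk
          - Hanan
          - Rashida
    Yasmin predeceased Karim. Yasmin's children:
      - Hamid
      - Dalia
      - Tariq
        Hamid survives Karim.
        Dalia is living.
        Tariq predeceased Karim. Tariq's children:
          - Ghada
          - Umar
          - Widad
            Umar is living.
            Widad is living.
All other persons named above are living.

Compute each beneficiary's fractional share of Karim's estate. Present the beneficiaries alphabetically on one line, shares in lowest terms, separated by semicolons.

There is no surviving spouse, so the entire estate passes to Karim's descendants per capita at each generation.
At generation 1 (Fahad, Layth, Yasmin, Bashir) there are 4 shares of (1)/4 = 1/4 each.
Living: Fahad and Bashir — each takes 1/4.
Deceased: Layth and Yasmin. Their combined 1/2 is pooled and carried to generation 2.
At generation 2 (Khalida, Samir, Maysoon, Hamid, Dalia, Tariq) there are 6 shares of (1/2)/6 = 1/12 each.
Living: Khalida, Maysoon, Hamid, and Dalia — each takes 1/12.
Deceased: Samir and Tariq. Their combined 1/6 is pooled and carried to generation 3.
At generation 3 (Farouk, Hanan, Rashida, Ghada, Umar, Widad) there are 6 shares of (1/6)/6 = 1/36 each.
Living: Farouk, Hanan, Rashida, Ghada, Umar, and Widad — each takes 1/36.

Bashir 1/4; Dalia 1/12; Fahad 1/4; Farouk 1/36; Ghada 1/36; Hamid 1/12; Hanan 1/36; Khalida 1/12; Maysoon 1/12; Rashida 1/36; Umar 1/36; Widad 1/36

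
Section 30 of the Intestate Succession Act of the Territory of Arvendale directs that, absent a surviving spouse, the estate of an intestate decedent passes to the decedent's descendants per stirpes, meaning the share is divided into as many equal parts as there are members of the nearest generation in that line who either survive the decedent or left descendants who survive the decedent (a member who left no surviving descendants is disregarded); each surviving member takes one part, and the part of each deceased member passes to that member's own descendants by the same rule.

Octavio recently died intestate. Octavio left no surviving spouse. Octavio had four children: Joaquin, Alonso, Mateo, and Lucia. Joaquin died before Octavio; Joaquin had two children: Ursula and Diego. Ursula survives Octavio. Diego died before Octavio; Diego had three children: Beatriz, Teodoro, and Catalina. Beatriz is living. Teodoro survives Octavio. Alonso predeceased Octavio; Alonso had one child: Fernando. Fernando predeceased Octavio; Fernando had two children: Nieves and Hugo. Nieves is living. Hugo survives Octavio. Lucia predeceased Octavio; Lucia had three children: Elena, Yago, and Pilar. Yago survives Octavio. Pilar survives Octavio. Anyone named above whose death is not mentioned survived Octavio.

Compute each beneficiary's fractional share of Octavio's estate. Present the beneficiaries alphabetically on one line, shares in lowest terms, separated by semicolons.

Beatriz 1/24; Catalina 1/24; Elena 1/12; Hugo 1/8; Mateo 1/4; Nieves 1/8; Pilar 1/12; Teodoro 1/24; Ursula 1/8; Yago 1/12

There is no surviving spouse, so the entire estate passes to Octavio's descendants per stirpes.
The estate is divided into 4 equal shares of 1/4 among Joaquin, Alonso, Mateo, Lucia.
Joaquin predeceased; the 1/4 allotted to Joaquin's branch passes to Joaquin's issue by representation.
The 1/4 is divided into 2 equal shares of 1/8 among Ursula, Diego.
Ursula is living and takes 1/8.
Diego predeceased; the 1/8 allotted to Diego's branch passes to Diego's issue by representation.
The 1/8 is divided into 3 equal shares of 1/24 among Beatriz, Teodoro, Catalina.
Beatriz is living and takes 1/24.
Teodoro is living and takes 1/24.
Catalina is living and takes 1/24.
Alonso predeceased; the 1/4 allotted to Alonso's branch passes to Alonso's issue by representation.
Fernando's line is the sole branch at this level, so the full 1/4 passes to Fernando's issue by representation.
The 1/4 is divided into 2 equal shares of 1/8 among Nieves, Hugo.
Nieves is living and takes 1/8.
Hugo is living and takes 1/8.
Mateo is living and takes 1/4.
Lucia predeceased; the 1/4 allotted to Lucia's branch passes to Lucia's issue by representation.
The 1/4 is divided into 3 equal shares of 1/12 among Elena, Yago, Pilar.
Elena is living and takes 1/12.
Yago is living and takes 1/12.
Pilar is living and takes 1/12.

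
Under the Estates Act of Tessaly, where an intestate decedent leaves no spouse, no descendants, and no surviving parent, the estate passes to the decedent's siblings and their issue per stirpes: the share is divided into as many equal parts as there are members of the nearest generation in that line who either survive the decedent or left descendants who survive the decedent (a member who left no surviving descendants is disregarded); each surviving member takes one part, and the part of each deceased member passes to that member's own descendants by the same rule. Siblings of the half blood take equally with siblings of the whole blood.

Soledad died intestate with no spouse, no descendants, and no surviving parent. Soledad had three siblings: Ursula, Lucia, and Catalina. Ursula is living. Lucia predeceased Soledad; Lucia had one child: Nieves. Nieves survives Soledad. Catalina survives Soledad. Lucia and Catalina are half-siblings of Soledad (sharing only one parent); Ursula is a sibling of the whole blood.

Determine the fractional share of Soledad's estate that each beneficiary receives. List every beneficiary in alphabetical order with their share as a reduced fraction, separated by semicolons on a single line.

Catalina 1/3; Nieves 1/3; Ursula 1/3

No spouse, descendants, or parent survives, so the estate passes to Soledad's siblings per stirpes.
Half-blood and whole-blood siblings take equally under the stated rule.
The estate is divided into 3 equal shares of 1/3 among Ursula, Lucia, Catalina.
Ursula is living and takes 1/3.
Lucia predeceased; the 1/3 allotted to Lucia's branch passes to Lucia's issue by representation.
Nieves is the sole taker at this level and receives the full 1/3.
Catalina is living and takes 1/3.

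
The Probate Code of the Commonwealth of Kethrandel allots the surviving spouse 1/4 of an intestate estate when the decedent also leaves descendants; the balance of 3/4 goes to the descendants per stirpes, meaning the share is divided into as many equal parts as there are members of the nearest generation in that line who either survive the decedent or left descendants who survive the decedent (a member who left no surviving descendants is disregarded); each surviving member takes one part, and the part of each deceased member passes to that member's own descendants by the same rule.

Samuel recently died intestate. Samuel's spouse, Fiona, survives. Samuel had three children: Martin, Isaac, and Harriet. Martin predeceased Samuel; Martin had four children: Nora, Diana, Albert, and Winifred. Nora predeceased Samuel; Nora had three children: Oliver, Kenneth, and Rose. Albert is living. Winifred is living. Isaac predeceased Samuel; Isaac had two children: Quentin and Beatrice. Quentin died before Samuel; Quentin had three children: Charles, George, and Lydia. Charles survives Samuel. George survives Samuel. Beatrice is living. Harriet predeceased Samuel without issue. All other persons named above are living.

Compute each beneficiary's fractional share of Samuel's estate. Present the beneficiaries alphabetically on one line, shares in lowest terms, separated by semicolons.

Albert 3/32; Beatrice 3/16; Charles 1/16; Diana 3/32; Fiona 1/4; George 1/16; Kenneth 1/32; Lydia 1/16; Oliver 1/32; Rose 1/32; Winifred 3/32

Fiona, as surviving spouse, takes 1/4.
The remaining 3/4 passes to Samuel's descendants per stirpes.
Harriet left no surviving issue, so that branch lapses and is disregarded.
The 3/4 is divided into 2 equal shares of 3/8 among Martin, Isaac.
Martin predeceased; the 3/8 allotted to Martin's branch passes to Martin's issue by representation.
The 3/8 is divided into 4 equal shares of 3/32 among Nora, Diana, Albert, Winifred.
Nora predeceased; the 3/32 allotted to Nora's branch passes to Nora's issue by representation.
The 3/32 is divided into 3 equal shares of 1/32 among Oliver, Kenneth, Rose.
Oliver is living and takes 1/32.
Kenneth is living and takes 1/32.
Rose is living and takes 1/32.
Diana is living and takes 3/32.
Albert is living and takes 3/32.
Winifred is living and takes 3/32.
Isaac predeceased; the 3/8 allotted to Isaac's branch passes to Isaac's issue by representation.
The 3/8 is divided into 2 equal shares of 3/16 among Quentin, Beatrice.
Quentin predeceased; the 3/16 allotted to Quentin's branch passes to Quentin's issue by representation.
The 3/16 is divided into 3 equal shares of 1/16 among Charles, George, Lydia.
Charles is living and takes 1/16.
George is living and takes 1/16.
Lydia is living and takes 1/16.
Beatrice is living and takes 3/16.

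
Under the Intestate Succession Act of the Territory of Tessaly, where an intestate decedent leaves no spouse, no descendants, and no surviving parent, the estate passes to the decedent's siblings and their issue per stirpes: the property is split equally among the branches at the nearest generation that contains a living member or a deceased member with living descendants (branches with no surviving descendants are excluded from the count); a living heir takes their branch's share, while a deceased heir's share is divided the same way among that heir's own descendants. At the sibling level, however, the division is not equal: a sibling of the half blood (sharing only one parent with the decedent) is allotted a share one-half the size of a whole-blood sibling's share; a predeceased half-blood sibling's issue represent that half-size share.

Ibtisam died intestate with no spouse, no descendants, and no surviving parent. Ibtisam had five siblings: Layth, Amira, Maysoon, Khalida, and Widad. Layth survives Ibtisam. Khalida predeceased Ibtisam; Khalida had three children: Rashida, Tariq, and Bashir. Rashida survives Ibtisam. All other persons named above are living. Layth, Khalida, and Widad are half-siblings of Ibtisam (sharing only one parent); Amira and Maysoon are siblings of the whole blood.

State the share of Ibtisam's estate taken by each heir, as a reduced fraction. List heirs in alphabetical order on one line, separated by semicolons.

Amira 2/7; Bashir 1/21; Layth 1/7; Maysoon 2/7; Rashida 1/21; Tariq 1/21; Widad 1/7

No spouse, descendants, or parent survives, so the estate passes to Ibtisam's siblings per stirpes.
Half-blood siblings count for one-half the weight of whole-blood siblings at the initial division.
Dividing 1 in proportion to weights (total weight 7/2): Layth (weight 1/2) → 1/7; Amira (weight 1) → 2/7; Maysoon (weight 1) → 2/7; Khalida (weight 1/2) → 1/7; Widad (weight 1/2) → 1/7.
Layth is living and takes 1/7.
Amira is living and takes 2/7.
Maysoon is living and takes 2/7.
Khalida predeceased; the 1/7 allotted to Khalida's branch passes to Khalida's issue by representation.
The 1/7 is divided into 3 equal shares of 1/21 among Rashida, Tariq, Bashir.
Rashida is living and takes 1/21.
Tariq is living and takes 1/21.
Bashir is living and takes 1/21.
Widad is living and takes 1/7.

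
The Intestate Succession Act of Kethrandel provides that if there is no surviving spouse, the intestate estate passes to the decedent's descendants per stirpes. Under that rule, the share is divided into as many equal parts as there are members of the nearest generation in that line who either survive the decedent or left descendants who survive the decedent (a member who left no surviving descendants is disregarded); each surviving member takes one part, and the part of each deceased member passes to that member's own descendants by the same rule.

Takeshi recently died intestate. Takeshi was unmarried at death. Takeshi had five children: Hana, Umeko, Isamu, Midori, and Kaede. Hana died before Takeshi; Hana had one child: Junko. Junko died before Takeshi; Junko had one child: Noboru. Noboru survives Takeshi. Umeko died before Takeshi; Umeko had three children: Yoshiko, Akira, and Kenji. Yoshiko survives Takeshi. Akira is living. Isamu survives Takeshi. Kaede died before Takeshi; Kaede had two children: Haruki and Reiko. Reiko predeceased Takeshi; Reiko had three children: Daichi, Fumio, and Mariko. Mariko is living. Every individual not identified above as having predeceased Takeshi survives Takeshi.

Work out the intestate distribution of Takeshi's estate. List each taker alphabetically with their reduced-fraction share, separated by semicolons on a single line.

Akira 1/15; Daichi 1/30; Fumio 1/30; Haruki 1/10; Isamu 1/5; Kenji 1/15; Mariko 1/30; Midori 1/5; Noboru 1/5; Yoshiko 1/15

There is no surviving spouse, so the entire estate passes to Takeshi's descendants per stirpes.
The estate is divided into 5 equal shares of 1/5 among Hana, Umeko, Isamu, Midori, Kaede.
Hana predeceased; the 1/5 allotted to Hana's branch passes to Hana's issue by representation.
Junko's line is the sole branch at this level, so the full 1/5 passes to Junko's issue by representation.
Noboru is the sole taker at this level and receives the full 1/5.
Umeko predeceased; the 1/5 allotted to Umeko's branch passes to Umeko's issue by representation.
The 1/5 is divided into 3 equal shares of 1/15 among Yoshiko, Akira, Kenji.
Yoshiko is living and takes 1/15.
Akira is living and takes 1/15.
Kenji is living and takes 1/15.
Isamu is living and takes 1/5.
Midori is living and takes 1/5.
Kaede predeceased; the 1/5 allotted to Kaede's branch passes to Kaede's issue by representation.
The 1/5 is divided into 2 equal shares of 1/10 among Haruki, Reiko.
Haruki is living and takes 1/10.
Reiko predeceased; the 1/10 allotted to Reiko's branch passes to Reiko's issue by representation.
The 1/10 is divided into 3 equal shares of 1/30 among Daichi, Fumio, Mariko.
Daichi is living and takes 1/30.
Fumio is living and takes 1/30.
Mariko is living and takes 1/30.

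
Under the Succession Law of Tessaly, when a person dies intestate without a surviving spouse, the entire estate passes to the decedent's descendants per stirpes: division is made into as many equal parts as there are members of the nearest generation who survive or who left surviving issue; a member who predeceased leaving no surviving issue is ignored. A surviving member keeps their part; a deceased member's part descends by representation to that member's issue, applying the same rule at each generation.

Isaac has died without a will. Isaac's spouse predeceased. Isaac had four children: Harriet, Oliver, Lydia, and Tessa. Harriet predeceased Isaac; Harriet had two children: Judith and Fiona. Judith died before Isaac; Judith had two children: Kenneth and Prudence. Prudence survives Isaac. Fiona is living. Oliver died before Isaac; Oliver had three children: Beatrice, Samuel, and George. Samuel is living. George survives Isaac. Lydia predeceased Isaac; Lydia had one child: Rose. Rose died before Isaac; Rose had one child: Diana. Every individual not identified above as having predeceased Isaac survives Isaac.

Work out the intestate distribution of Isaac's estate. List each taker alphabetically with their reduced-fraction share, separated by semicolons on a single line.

There is no surviving spouse, so the entire estate passes to Isaac's descendants per stirpes.
The estate is divided into 4 equal shares of 1/4 among Harriet, Oliver, Lydia, Tessa.
Harriet predeceased; the 1/4 allotted to Harriet's branch passes to Harriet's issue by representation.
The 1/4 is divided into 2 equal shares of 1/8 among Judith, Fiona.
Judith predeceased; the 1/8 allotted to Judith's branch passes to Judith's issue by representation.
The 1/8 is divided into 2 equal shares of 1/16 among Kenneth, Prudence.
Kenneth is living and takes 1/16.
Prudence is living and takes 1/16.
Fiona is living and takes 1/8.
Oliver predeceased; the 1/4 allotted to Oliver's branch passes to Oliver's issue by representation.
The 1/4 is divided into 3 equal shares of 1/12 among Beatrice, Samuel, George.
Beatrice is living and takes 1/12.
Samuel is living and takes 1/12.
George is living and takes 1/12.
Lydia predeceased; the 1/4 allotted to Lydia's branch passes to Lydia's issue by representation.
Rose's line is the sole branch at this level, so the full 1/4 passes to Rose's issue by representation.
Diana is the sole taker at this level and receives the full 1/4.
Tessa is living and takes 1/4.

Beatrice 1/12; Diana 1/4; Fiona 1/8; George 1/12; Kenneth 1/16; Prudence 1/16; Samuel 1/12; Tessa 1/4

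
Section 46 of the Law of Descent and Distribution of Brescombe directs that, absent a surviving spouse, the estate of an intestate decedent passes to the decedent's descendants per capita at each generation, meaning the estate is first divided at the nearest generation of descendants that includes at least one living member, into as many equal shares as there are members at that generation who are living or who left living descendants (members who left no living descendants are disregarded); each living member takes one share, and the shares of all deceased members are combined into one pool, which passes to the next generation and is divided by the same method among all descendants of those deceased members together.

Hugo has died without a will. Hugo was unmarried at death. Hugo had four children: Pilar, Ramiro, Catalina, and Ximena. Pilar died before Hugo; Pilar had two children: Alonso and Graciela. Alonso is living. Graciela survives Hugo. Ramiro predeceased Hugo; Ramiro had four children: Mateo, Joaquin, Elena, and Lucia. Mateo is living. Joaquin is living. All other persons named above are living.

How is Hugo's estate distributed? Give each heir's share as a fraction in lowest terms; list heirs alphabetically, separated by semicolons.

There is no surviving spouse, so the entire estate passes to Hugo's descendants per capita at each generation.
At generation 1 (Pilar, Ramiro, Catalina, Ximena) there are 4 shares of (1)/4 = 1/4 each.
Living: Catalina and Ximena — each takes 1/4.
Deceased: Pilar and Ramiro. Their combined 1/2 is pooled and carried to generation 2.
At generation 2 (Alonso, Graciela, Mateo, Joaquin, Elena, Lucia) there are 6 shares of (1/2)/6 = 1/12 each.
Living: Alonso, Graciela, Mateo, Joaquin, Elena, and Lucia — each takes 1/12.

Alonso 1/12; Catalina 1/4; Elena 1/12; Graciela 1/12; Joaquin 1/12; Lucia 1/12; Mateo 1/12; Ximena 1/4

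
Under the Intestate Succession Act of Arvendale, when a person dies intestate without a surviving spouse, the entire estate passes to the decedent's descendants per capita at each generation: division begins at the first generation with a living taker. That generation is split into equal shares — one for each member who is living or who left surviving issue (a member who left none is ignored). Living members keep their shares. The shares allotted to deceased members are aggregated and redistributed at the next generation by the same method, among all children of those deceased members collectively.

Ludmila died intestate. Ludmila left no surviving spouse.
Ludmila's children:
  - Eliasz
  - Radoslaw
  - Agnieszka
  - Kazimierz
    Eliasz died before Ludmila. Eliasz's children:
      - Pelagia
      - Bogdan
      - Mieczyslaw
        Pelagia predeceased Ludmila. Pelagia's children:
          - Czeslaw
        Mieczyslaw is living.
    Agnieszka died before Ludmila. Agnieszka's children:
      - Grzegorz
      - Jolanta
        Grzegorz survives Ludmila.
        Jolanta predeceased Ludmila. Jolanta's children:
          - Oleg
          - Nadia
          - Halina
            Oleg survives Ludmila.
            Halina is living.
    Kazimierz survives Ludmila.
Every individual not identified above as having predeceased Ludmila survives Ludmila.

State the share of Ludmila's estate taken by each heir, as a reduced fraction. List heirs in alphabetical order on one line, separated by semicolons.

Bogdan 1/10; Czeslaw 1/20; Grzegorz 1/10; Halina 1/20; Kazimierz 1/4; Mieczyslaw 1/10; Nadia 1/20; Oleg 1/20; Radoslaw 1/4

There is no surviving spouse, so the entire estate passes to Ludmila's descendants per capita at each generation.
At generation 1 (Eliasz, Radoslaw, Agnieszka, Kazimierz) there are 4 shares of (1)/4 = 1/4 each.
Living: Radoslaw and Kazimierz — each takes 1/4.
Deceased: Eliasz and Agnieszka. Their combined 1/2 is pooled and carried to generation 2.
At generation 2 (Pelagia, Bogdan, Mieczyslaw, Grzegorz, Jolanta) there are 5 shares of (1/2)/5 = 1/10 each.
Living: Bogdan, Mieczyslaw, and Grzegorz — each takes 1/10.
Deceased: Pelagia and Jolanta. Their combined 1/5 is pooled and carried to generation 3.
At generation 3 (Czeslaw, Oleg, Nadia, Halina) there are 4 shares of (1/5)/4 = 1/20 each.
Living: Czeslaw, Oleg, Nadia, and Halina — each takes 1/20.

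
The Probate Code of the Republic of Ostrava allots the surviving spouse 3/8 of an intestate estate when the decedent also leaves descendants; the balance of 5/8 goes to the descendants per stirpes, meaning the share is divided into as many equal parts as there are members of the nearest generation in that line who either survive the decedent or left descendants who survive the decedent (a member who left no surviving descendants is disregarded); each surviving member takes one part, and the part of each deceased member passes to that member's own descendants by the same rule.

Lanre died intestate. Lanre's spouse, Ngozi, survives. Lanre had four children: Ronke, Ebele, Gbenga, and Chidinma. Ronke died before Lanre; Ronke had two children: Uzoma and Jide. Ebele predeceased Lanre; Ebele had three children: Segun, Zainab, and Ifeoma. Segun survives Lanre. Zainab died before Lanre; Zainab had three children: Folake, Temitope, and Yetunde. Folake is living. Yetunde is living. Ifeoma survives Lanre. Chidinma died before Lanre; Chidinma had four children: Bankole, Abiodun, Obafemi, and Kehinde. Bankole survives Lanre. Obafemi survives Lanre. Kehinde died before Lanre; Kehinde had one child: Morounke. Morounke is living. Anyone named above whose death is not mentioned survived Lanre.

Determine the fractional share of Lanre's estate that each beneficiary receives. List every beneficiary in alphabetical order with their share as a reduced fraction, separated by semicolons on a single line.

Abiodun 5/128; Bankole 5/128; Folake 5/288; Gbenga 5/32; Ifeoma 5/96; Jide 5/64; Morounke 5/128; Ngozi 3/8; Obafemi 5/128; Segun 5/96; Temitope 5/288; Uzoma 5/64; Yetunde 5/288

Ngozi, as surviving spouse, takes 3/8.
The remaining 5/8 passes to Lanre's descendants per stirpes.
The 5/8 is divided into 4 equal shares of 5/32 among Ronke, Ebele, Gbenga, Chidinma.
Ronke predeceased; the 5/32 allotted to Ronke's branch passes to Ronke's issue by representation.
The 5/32 is divided into 2 equal shares of 5/64 among Uzoma, Jide.
Uzoma is living and takes 5/64.
Jide is living and takes 5/64.
Ebele predeceased; the 5/32 allotted to Ebele's branch passes to Ebele's issue by representation.
The 5/32 is divided into 3 equal shares of 5/96 among Segun, Zainab, Ifeoma.
Segun is living and takes 5/96.
Zainab predeceased; the 5/96 allotted to Zainab's branch passes to Zainab's issue by representation.
The 5/96 is divided into 3 equal shares of 5/288 among Folake, Temitope, Yetunde.
Folake is living and takes 5/288.
Temitope is living and takes 5/288.
Yetunde is living and takes 5/288.
Ifeoma is living and takes 5/96.
Gbenga is living and takes 5/32.
Chidinma predeceased; the 5/32 allotted to Chidinma's branch passes to Chidinma's issue by representation.
The 5/32 is divided into 4 equal shares of 5/128 among Bankole, Abiodun, Obafemi, Kehinde.
Bankole is living and takes 5/128.
Abiodun is living and takes 5/128.
Obafemi is living and takes 5/128.
Kehinde predeceased; the 5/128 allotted to Kehinde's branch passes to Kehinde's issue by representation.
Morounke is the sole taker at this level and receives the full 5/128.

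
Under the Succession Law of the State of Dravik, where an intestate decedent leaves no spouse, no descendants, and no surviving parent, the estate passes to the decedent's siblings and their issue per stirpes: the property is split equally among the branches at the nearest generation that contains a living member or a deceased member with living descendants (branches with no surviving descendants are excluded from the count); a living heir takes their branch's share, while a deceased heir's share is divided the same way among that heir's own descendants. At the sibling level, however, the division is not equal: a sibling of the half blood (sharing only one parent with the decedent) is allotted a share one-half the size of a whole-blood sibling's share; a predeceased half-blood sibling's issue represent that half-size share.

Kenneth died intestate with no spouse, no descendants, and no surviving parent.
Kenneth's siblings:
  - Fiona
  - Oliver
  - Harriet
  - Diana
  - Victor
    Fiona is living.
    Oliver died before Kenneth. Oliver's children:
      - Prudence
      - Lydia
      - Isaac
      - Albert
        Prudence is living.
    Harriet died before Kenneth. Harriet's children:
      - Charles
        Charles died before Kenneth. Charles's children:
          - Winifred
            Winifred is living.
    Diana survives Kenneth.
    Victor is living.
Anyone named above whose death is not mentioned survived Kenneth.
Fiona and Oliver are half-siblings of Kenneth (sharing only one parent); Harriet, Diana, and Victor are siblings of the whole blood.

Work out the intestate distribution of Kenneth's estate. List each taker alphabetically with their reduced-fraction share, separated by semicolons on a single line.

Albert 1/32; Diana 1/4; Fiona 1/8; Isaac 1/32; Lydia 1/32; Prudence 1/32; Victor 1/4; Winifred 1/4

No spouse, descendants, or parent survives, so the estate passes to Kenneth's siblings per stirpes.
Half-blood siblings count for one-half the weight of whole-blood siblings at the initial division.
Dividing 1 in proportion to weights (total weight 4): Fiona (weight 1/2) → 1/8; Oliver (weight 1/2) → 1/8; Harriet (weight 1) → 1/4; Diana (weight 1) → 1/4; Victor (weight 1) → 1/4.
Fiona is living and takes 1/8.
Oliver predeceased; the 1/8 allotted to Oliver's branch passes to Oliver's issue by representation.
The 1/8 is divided into 4 equal shares of 1/32 among Prudence, Lydia, Isaac, Albert.
Prudence is living and takes 1/32.
Lydia is living and takes 1/32.
Isaac is living and takes 1/32.
Albert is living and takes 1/32.
Harriet predeceased; the 1/4 allotted to Harriet's branch passes to Harriet's issue by representation.
Charles's line is the sole branch at this level, so the full 1/4 passes to Charles's issue by representation.
Winifred is the sole taker at this level and receives the full 1/4.
Diana is living and takes 1/4.
Victor is living and takes 1/4.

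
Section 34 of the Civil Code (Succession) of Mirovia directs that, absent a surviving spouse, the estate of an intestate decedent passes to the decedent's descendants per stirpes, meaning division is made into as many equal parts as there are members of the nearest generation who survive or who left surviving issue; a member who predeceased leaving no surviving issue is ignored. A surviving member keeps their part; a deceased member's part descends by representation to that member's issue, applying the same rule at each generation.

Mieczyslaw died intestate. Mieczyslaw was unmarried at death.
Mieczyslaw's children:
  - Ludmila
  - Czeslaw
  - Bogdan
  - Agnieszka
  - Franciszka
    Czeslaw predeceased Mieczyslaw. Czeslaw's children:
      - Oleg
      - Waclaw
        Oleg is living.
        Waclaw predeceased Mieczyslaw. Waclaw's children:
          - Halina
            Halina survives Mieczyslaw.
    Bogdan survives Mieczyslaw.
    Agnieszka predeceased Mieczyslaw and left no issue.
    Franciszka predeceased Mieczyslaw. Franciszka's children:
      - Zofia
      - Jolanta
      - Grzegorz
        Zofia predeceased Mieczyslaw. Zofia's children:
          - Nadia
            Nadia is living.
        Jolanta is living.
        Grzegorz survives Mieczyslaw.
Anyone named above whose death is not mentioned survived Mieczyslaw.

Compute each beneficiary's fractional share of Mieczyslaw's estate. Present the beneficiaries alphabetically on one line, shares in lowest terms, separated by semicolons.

There is no surviving spouse, so the entire estate passes to Mieczyslaw's descendants per stirpes.
Agnieszka left no surviving issue, so that branch lapses and is disregarded.
The estate is divided into 4 equal shares of 1/4 among Ludmila, Czeslaw, Bogdan, Franciszka.
Ludmila is living and takes 1/4.
Czeslaw predeceased; the 1/4 allotted to Czeslaw's branch passes to Czeslaw's issue by representation.
The 1/4 is divided into 2 equal shares of 1/8 among Oleg, Waclaw.
Oleg is living and takes 1/8.
Waclaw predeceased; the 1/8 allotted to Waclaw's branch passes to Waclaw's issue by representation.
Halina is the sole taker at this level and receives the full 1/8.
Bogdan is living and takes 1/4.
Franciszka predeceased; the 1/4 allotted to Franciszka's branch passes to Franciszka's issue by representation.
The 1/4 is divided into 3 equal shares of 1/12 among Zofia, Jolanta, Grzegorz.
Zofia predeceased; the 1/12 allotted to Zofia's branch passes to Zofia's issue by representation.
Nadia is the sole taker at this level and receives the full 1/12.
Jolanta is living and takes 1/12.
Grzegorz is living and takes 1/12.

Bogdan 1/4; Grzegorz 1/12; Halina 1/8; Jolanta 1/12; Ludmila 1/4; Nadia 1/12; Oleg 1/8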